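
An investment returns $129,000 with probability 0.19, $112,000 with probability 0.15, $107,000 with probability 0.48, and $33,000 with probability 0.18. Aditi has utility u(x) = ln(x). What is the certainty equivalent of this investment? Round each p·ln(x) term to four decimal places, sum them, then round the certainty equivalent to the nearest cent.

E[u] = 0.19·ln(129000) + 0.15·ln(112000) + 0.48·ln(107000) + 0.18·ln(33000) = 2.2358 + 1.7439 + 5.5587 + 1.8728 = 11.4112
CE = e^11.4112 ≈ 90327.75

$90,327.75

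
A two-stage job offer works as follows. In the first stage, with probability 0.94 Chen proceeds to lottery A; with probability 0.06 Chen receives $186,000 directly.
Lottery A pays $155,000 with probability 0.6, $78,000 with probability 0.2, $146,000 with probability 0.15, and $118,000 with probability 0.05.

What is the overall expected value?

$139,376

EV(A) = 0.6 × 155000 + 0.2 × 78000 + 0.15 × 146000 + 0.05 × 118000 = 93000 + 15600 + 21900 + 5900 = 136400
Branch B: 186000 (certain)
Overall = 0.94 × 136400 + 0.06 × 186000 = 128216 + 11160 = 139376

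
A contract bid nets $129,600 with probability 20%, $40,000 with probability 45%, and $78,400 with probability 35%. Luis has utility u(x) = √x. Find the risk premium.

$3,760

E[u] = 0.2·√129600 + 0.45·√40000 + 0.35·√78400 = 0.2·360 + 0.45·200 + 0.35·280 = 260
CE = (260)² = 67600
Risk premium = EV − CE = 71360 − 67600 = 3760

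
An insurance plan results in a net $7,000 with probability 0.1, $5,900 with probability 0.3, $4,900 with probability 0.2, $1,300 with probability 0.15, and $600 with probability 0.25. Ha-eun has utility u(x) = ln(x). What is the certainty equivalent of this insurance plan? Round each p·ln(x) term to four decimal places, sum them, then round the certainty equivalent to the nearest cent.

$2,602.69

E[u] = 0.1·ln(7000) + 0.3·ln(5900) + 0.2·ln(4900) + 0.15·ln(1300) + 0.25·ln(600) = 0.8854 + 2.6048 + 1.6994 + 1.0755 + 1.5992 = 7.8643
CE = e^7.8643 ≈ 2602.69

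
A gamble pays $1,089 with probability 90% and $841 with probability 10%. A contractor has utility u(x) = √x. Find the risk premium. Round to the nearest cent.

$1.44

E[u] = 0.9·√1089 + 0.1·√841 = 0.9·33 + 0.1·29 = 32.6
CE = (32.6)² = 1062.76
Risk premium = EV − CE = 1064.2 − 1062.76 = 1.44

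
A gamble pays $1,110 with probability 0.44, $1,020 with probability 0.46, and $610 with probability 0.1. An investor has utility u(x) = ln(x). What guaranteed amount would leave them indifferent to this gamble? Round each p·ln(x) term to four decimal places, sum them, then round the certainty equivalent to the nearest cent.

$1,005.56

E[u] = 0.44·ln(1110) + 0.46·ln(1020) + 0.1·ln(610) = 3.0853 + 3.1867 + 0.6413 = 6.9133
CE = e^6.9133 ≈ 1005.56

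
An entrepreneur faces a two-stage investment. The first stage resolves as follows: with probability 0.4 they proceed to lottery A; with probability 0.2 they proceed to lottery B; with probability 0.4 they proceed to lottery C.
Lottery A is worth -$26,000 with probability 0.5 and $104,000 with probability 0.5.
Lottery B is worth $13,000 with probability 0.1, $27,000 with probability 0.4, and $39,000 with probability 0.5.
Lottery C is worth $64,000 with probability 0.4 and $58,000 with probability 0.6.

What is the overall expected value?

$46,080

EV(A) = 0.5 × (-26000) + 0.5 × 104000 = -13000 + 52000 = 39000
EV(B) = 0.1 × 13000 + 0.4 × 27000 + 0.5 × 39000 = 1300 + 10800 + 19500 = 31600
EV(C) = 0.4 × 64000 + 0.6 × 58000 = 25600 + 34800 = 60400
Overall = 0.4 × 39000 + 0.2 × 31600 + 0.4 × 60400 = 15600 + 6320 + 24160 = 46080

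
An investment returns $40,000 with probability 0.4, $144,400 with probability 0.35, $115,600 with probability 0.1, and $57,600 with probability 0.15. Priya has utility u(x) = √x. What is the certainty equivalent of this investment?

$80,089

E[u] = 0.4·√40000 + 0.35·√144400 + 0.1·√115600 + 0.15·√57600 = 0.4·200 + 0.35·380 + 0.1·340 + 0.15·240 = 283
CE = (283)² = 80089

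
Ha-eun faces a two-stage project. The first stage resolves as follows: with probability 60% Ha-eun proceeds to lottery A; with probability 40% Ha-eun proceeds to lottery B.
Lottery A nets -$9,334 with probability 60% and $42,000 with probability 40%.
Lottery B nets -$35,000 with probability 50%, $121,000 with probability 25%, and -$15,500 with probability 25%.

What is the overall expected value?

EV(A) = 0.6 × (-9334) + 0.4 × 42000 = -5600.4 + 16800 = 11199.6
EV(B) = 0.5 × (-35000) + 0.25 × 121000 + 0.25 × (-15500) = -17500 + 30250 − 3875 = 8875
Overall = 0.6 × 11199.6 + 0.4 × 8875 = 6719.76 + 3550 = 10269.76

$10,269.76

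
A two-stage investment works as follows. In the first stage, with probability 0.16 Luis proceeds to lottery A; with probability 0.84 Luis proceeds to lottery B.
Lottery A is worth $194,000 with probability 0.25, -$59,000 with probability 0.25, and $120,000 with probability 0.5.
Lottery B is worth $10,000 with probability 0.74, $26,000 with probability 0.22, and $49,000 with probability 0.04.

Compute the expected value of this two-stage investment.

EV(A) = 0.25 × 194000 + 0.25 × (-59000) + 0.5 × 120000 = 48500 − 14750 + 60000 = 93750
EV(B) = 0.74 × 10000 + 0.22 × 26000 + 0.04 × 49000 = 7400 + 5720 + 1960 = 15080
Overall = 0.16 × 93750 + 0.84 × 15080 = 15000 + 12667.2 = 27667.2

$27,667.20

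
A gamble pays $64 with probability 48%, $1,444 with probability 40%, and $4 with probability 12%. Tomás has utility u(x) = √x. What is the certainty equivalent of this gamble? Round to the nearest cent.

$371.72

E[u] = 0.48·√64 + 0.4·√1444 + 0.12·√4 = 0.48·8 + 0.4·38 + 0.12·2 = 19.28
CE = (19.28)² = 371.7184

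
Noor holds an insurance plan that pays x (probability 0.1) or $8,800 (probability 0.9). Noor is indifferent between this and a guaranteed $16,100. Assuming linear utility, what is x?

x = $81,800

0.1·x + 0.9·8800 = 16100
0.1·x = 16100 − 7920 = 8180
x = 8180 / 0.1 = 81800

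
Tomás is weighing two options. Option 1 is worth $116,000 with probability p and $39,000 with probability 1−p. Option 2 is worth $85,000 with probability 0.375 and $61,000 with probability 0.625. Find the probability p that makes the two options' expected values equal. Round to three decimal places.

EV(Option 2) = 0.375 × 85000 + 0.625 × 61000 = 31875 + 38125 = 70000
p·116000 + (1−p)·39000 = 70000
77000p + 39000 = 70000
p = (70000 − 39000) / 77000

p = 0.403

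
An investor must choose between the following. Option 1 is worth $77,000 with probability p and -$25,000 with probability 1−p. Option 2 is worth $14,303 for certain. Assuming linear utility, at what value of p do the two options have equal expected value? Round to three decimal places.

p·77000 + (1−p)·(-25000) = 14303
102000p − 25000 = 14303
p = (14303 + 25000) / 102000

p = 0.385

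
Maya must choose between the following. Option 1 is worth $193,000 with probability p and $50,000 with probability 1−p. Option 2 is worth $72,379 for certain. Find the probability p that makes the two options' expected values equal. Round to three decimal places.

p = 0.156

p·193000 + (1−p)·50000 = 72379
143000p + 50000 = 72379
p = (72379 − 50000) / 143000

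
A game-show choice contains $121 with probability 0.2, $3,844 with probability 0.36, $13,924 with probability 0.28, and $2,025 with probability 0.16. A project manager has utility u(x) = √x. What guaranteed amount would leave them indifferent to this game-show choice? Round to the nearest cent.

E[u] = 0.2·√121 + 0.36·√3844 + 0.28·√13924 + 0.16·√2025 = 0.2·11 + 0.36·62 + 0.28·118 + 0.16·45 = 64.76
CE = (64.76)² = 4193.8576

$4,193.86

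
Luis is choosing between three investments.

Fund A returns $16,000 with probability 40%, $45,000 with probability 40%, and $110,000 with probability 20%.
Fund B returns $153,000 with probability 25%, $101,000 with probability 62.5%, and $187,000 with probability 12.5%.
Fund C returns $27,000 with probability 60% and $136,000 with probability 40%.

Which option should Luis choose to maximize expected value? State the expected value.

Fund B ($124,750)

Fund A = 0.4 × 16000 + 0.4 × 45000 + 0.2 × 110000 = 6400 + 18000 + 22000 = 46400
Fund B = 0.25 × 153000 + 0.625 × 101000 + 0.125 × 187000 = 38250 + 63125 + 23375 = 124750
Fund C = 0.6 × 27000 + 0.4 × 136000 = 16200 + 54400 = 70600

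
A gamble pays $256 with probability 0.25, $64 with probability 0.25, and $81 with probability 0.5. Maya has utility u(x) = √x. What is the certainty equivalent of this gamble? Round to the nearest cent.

$110.25

E[u] = 0.25·√256 + 0.25·√64 + 0.5·√81 = 0.25·16 + 0.25·8 + 0.5·9 = 10.5
CE = (10.5)² = 110.25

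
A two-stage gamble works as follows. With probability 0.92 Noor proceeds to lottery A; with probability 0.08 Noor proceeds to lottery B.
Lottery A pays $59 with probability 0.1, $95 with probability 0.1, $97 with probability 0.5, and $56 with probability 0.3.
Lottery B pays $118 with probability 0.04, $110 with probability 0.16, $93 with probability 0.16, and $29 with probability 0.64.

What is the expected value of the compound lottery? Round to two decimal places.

$78.70

EV(A) = 0.1 × 59 + 0.1 × 95 + 0.5 × 97 + 0.3 × 56 = 5.9 + 9.5 + 48.5 + 16.8 = 80.7
EV(B) = 0.04 × 118 + 0.16 × 110 + 0.16 × 93 + 0.64 × 29 = 4.72 + 17.6 + 14.88 + 18.56 = 55.76
Overall = 0.92 × 80.7 + 0.08 × 55.76 = 74.244 + 4.4608 = 78.7048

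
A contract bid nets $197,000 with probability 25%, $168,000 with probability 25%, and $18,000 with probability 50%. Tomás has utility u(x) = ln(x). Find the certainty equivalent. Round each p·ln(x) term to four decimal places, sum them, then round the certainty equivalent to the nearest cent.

E[u] = 0.25·ln(197000) + 0.25·ln(168000) + 0.5·ln(18000) = 3.0477 + 3.0079 + 4.8991 = 10.9547
CE = e^10.9547 ≈ 57222.36

$57,222.36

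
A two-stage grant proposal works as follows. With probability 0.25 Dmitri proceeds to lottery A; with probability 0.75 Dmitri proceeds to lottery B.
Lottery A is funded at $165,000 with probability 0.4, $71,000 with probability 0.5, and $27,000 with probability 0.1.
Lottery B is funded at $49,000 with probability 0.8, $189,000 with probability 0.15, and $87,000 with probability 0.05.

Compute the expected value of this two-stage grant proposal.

$79,975

EV(A) = 0.4 × 165000 + 0.5 × 71000 + 0.1 × 27000 = 66000 + 35500 + 2700 = 104200
EV(B) = 0.8 × 49000 + 0.15 × 189000 + 0.05 × 87000 = 39200 + 28350 + 4350 = 71900
Overall = 0.25 × 104200 + 0.75 × 71900 = 26050 + 53925 = 79975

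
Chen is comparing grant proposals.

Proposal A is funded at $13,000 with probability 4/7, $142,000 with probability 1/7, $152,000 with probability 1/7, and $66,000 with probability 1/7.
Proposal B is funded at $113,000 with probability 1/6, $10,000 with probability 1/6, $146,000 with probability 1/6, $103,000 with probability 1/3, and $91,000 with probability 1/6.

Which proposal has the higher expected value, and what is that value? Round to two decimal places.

Proposal A = 4/7 × 13000 + 1/7 × 142000 + 1/7 × 152000 + 1/7 × 66000 = 7428.5714 + 20285.7143 + 21714.2857 + 9428.5714 = 58857.1429
Proposal B = 1/6 × 113000 + 1/6 × 10000 + 1/6 × 146000 + 1/3 × 103000 + 1/6 × 91000 = 18833.3333 + 1666.6667 + 24333.3333 + 34333.3333 + 15166.6667 = 94333.3333

Proposal B ($94,333.33)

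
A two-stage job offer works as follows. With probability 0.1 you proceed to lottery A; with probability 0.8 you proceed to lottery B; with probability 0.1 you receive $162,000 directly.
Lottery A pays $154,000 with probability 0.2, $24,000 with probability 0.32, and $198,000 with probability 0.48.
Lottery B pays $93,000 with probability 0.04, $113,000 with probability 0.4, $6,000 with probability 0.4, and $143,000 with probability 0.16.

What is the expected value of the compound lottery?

EV(A) = 0.2 × 154000 + 0.32 × 24000 + 0.48 × 198000 = 30800 + 7680 + 95040 = 133520
EV(B) = 0.04 × 93000 + 0.4 × 113000 + 0.4 × 6000 + 0.16 × 143000 = 3720 + 45200 + 2400 + 22880 = 74200
Branch C: 162000 (certain)
Overall = 0.1 × 133520 + 0.8 × 74200 + 0.1 × 162000 = 13352 + 59360 + 16200 = 88912

$88,912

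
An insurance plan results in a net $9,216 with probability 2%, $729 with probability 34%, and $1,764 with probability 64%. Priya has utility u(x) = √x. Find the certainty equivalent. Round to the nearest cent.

$1,442.48

E[u] = 0.02·√9216 + 0.34·√729 + 0.64·√1764 = 0.02·96 + 0.34·27 + 0.64·42 = 37.98
CE = (37.98)² = 1442.4804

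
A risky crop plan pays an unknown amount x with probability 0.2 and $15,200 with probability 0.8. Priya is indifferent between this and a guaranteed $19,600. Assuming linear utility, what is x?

x = $37,200

0.2·x + 0.8·15200 = 19600
0.2·x = 19600 − 12160 = 7440
x = 7440 / 0.2 = 37200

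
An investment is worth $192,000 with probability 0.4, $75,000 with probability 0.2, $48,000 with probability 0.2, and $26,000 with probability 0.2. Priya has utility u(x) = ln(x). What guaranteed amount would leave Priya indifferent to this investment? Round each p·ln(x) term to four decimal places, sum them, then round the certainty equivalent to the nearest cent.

E[u] = 0.4·ln(192000) + 0.2·ln(75000) + 0.2·ln(48000) + 0.2·ln(26000) = 4.8661 + 2.2450 + 2.1558 + 2.0332 = 11.3001
CE = e^11.3001 ≈ 80829.72

$80,829.72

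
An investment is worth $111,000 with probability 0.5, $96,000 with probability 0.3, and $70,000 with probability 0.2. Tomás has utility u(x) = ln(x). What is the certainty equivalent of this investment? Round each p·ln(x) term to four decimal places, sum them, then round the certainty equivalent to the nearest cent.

E[u] = 0.5·ln(111000) + 0.3·ln(96000) + 0.2·ln(70000) = 5.8086 + 3.4416 + 2.2313 = 11.4815
CE = e^11.4815 ≈ 96906.32

$96,906.32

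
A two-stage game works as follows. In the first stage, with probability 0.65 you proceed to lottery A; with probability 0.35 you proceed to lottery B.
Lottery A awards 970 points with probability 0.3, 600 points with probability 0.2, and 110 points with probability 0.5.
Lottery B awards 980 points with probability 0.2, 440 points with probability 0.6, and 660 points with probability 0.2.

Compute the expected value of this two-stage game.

510.1 points

EV(A) = 0.3 × 970 + 0.2 × 600 + 0.5 × 110 = 291 + 120 + 55 = 466
EV(B) = 0.2 × 980 + 0.6 × 440 + 0.2 × 660 = 196 + 264 + 132 = 592
Overall = 0.65 × 466 + 0.35 × 592 = 302.9 + 207.2 = 510.1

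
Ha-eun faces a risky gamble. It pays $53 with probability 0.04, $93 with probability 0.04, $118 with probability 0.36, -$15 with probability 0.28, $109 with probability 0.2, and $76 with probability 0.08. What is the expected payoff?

$72

EV = 0.04 × 53 + 0.04 × 93 + 0.36 × 118 + 0.28 × (-15) + 0.2 × 109 + 0.08 × 76 = 2.12 + 3.72 + 42.48 − 4.2 + 21.8 + 6.08 = 72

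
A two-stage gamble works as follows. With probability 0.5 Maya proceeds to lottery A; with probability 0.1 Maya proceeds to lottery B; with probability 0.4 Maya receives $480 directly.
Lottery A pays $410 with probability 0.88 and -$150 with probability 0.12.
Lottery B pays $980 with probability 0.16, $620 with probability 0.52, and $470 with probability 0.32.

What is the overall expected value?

$426.36

EV(A) = 0.88 × 410 + 0.12 × (-150) = 360.8 − 18 = 342.8
EV(B) = 0.16 × 980 + 0.52 × 620 + 0.32 × 470 = 156.8 + 322.4 + 150.4 = 629.6
Branch C: 480 (certain)
Overall = 0.5 × 342.8 + 0.1 × 629.6 + 0.4 × 480 = 171.4 + 62.96 + 192 = 426.36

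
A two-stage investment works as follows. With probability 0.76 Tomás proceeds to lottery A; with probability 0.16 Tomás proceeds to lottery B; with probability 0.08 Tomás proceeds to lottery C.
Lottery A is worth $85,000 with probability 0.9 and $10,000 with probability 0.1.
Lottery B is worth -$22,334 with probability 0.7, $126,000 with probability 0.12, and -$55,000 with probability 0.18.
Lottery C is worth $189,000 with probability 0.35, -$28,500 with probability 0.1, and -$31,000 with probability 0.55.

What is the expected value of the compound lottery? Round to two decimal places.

EV(A) = 0.9 × 85000 + 0.1 × 10000 = 76500 + 1000 = 77500
EV(B) = 0.7 × (-22334) + 0.12 × 126000 + 0.18 × (-55000) = -15633.8 + 15120 − 9900 = -10413.8
EV(C) = 0.35 × 189000 + 0.1 × (-28500) + 0.55 × (-31000) = 66150 − 2850 − 17050 = 46250
Overall = 0.76 × 77500 + 0.16 × (-10413.8) + 0.08 × 46250 = 58900 − 1666.208 + 3700 = 60933.792

$60,933.79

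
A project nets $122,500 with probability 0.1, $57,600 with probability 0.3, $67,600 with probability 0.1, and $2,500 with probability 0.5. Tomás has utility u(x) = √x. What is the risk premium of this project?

$12,576

E[u] = 0.1·√122500 + 0.3·√57600 + 0.1·√67600 + 0.5·√2500 = 0.1·350 + 0.3·240 + 0.1·260 + 0.5·50 = 158
CE = (158)² = 24964
Risk premium = EV − CE = 37540 − 24964 = 12576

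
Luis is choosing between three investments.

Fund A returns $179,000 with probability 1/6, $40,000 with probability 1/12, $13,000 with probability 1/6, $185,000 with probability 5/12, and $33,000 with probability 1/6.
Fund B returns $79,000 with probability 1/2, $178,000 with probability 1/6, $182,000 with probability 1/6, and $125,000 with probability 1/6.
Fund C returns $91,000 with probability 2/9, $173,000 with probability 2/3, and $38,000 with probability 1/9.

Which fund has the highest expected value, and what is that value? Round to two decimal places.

Fund A = 1/6 × 179000 + 1/12 × 40000 + 1/6 × 13000 + 5/12 × 185000 + 1/6 × 33000 = 29833.3333 + 3333.3333 + 2166.6667 + 77083.3333 + 5500 = 117916.6667
Fund B = 1/2 × 79000 + 1/6 × 178000 + 1/6 × 182000 + 1/6 × 125000 = 39500 + 29666.6667 + 30333.3333 + 20833.3333 = 120333.3333
Fund C = 2/9 × 91000 + 2/3 × 173000 + 1/9 × 38000 = 20222.2222 + 115333.3333 + 4222.2222 = 139777.7778

Fund C ($139,777.78)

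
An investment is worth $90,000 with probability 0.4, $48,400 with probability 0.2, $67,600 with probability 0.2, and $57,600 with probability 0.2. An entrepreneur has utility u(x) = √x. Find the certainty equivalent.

$69,696

E[u] = 0.4·√90000 + 0.2·√48400 + 0.2·√67600 + 0.2·√57600 = 0.4·300 + 0.2·220 + 0.2·260 + 0.2·240 = 264
CE = (264)² = 69696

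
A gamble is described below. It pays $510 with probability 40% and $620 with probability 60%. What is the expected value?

EV = 0.4 × 510 + 0.6 × 620 = 204 + 372 = 576

$576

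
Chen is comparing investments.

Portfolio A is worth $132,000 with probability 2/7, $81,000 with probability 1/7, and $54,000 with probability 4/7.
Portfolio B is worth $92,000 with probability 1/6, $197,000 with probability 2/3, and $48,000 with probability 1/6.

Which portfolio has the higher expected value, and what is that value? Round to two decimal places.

Portfolio A = 2/7 × 132000 + 1/7 × 81000 + 4/7 × 54000 = 37714.2857 + 11571.4286 + 30857.1429 = 80142.8571
Portfolio B = 1/6 × 92000 + 2/3 × 197000 + 1/6 × 48000 = 15333.3333 + 131333.3333 + 8000 = 154666.6667

Portfolio B ($154,666.67)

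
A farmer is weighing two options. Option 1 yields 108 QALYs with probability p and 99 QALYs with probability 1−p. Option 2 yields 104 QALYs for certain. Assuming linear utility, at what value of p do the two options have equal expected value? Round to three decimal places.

p = 0.556

p·108 + (1−p)·99 = 104
9p + 99 = 104
p = (104 − 99) / 9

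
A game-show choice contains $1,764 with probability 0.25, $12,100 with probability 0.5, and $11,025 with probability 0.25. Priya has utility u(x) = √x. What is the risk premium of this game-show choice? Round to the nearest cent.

E[u] = 0.25·√1764 + 0.5·√12100 + 0.25·√11025 = 0.25·42 + 0.5·110 + 0.25·105 = 91.75
CE = (91.75)² = 8418.0625
Risk premium = EV − CE = 9247.25 − 8418.0625 = 829.1875

$829.19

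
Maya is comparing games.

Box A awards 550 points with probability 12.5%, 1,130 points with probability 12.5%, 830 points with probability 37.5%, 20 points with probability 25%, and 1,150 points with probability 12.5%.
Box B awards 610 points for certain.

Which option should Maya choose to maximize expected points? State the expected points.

Box A (670 points)

Box A = 0.125 × 550 + 0.125 × 1130 + 0.375 × 830 + 0.25 × 20 + 0.125 × 1150 = 68.75 + 141.25 + 311.25 + 5 + 143.75 = 670
Box B: 610 (certain)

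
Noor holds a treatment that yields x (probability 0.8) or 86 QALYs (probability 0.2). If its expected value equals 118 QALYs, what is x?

x = 126 QALYs

0.8·x + 0.2·86 = 118
0.8·x = 118 − 17.2 = 100.8
x = 100.8 / 0.8 = 126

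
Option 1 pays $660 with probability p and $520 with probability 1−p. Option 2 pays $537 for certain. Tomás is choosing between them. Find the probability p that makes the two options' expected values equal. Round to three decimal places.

p·660 + (1−p)·520 = 537
140p + 520 = 537
p = (537 − 520) / 140

p = 0.121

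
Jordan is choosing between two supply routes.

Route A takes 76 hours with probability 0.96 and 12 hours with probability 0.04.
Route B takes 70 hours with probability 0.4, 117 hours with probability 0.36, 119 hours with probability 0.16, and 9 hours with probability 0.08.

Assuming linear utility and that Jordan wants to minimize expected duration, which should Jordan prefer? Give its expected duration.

Route A = 0.96 × 76 + 0.04 × 12 = 72.96 + 0.48 = 73.44
Route B = 0.4 × 70 + 0.36 × 117 + 0.16 × 119 + 0.08 × 9 = 28 + 42.12 + 19.04 + 0.72 = 89.88

Route A (73.44 hours)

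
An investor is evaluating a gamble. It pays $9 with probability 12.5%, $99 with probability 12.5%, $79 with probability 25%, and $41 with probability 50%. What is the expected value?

$53.75

EV = 0.125 × 9 + 0.125 × 99 + 0.25 × 79 + 0.5 × 41 = 1.125 + 12.375 + 19.75 + 20.5 = 53.75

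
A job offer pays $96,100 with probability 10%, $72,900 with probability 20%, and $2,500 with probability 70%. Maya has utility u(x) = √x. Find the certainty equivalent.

E[u] = 0.1·√96100 + 0.2·√72900 + 0.7·√2500 = 0.1·310 + 0.2·270 + 0.7·50 = 120
CE = (120)² = 14400

$14,400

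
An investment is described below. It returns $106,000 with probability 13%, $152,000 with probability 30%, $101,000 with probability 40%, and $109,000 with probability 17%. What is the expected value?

EV = 0.13 × 106000 + 0.3 × 152000 + 0.4 × 101000 + 0.17 × 109000 = 13780 + 45600 + 40400 + 18530 = 118310

$118,310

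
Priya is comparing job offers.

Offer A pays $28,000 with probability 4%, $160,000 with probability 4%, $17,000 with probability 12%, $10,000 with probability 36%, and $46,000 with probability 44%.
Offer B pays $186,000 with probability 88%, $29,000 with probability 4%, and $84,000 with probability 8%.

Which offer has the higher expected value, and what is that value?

Offer B ($171,560)

Offer A = 0.04 × 28000 + 0.04 × 160000 + 0.12 × 17000 + 0.36 × 10000 + 0.44 × 46000 = 1120 + 6400 + 2040 + 3600 + 20240 = 33400
Offer B = 0.88 × 186000 + 0.04 × 29000 + 0.08 × 84000 = 163680 + 1160 + 6720 = 171560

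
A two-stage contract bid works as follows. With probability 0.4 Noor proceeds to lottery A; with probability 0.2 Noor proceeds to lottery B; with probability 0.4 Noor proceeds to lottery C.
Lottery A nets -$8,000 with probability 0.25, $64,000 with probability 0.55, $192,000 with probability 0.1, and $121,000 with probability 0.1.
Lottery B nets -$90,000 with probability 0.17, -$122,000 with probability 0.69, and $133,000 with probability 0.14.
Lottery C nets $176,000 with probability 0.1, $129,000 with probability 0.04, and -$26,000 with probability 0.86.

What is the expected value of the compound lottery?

$9,788

EV(A) = 0.25 × (-8000) + 0.55 × 64000 + 0.1 × 192000 + 0.1 × 121000 = -2000 + 35200 + 19200 + 12100 = 64500
EV(B) = 0.17 × (-90000) + 0.69 × (-122000) + 0.14 × 133000 = -15300 − 84180 + 18620 = -80860
EV(C) = 0.1 × 176000 + 0.04 × 129000 + 0.86 × (-26000) = 17600 + 5160 − 22360 = 400
Overall = 0.4 × 64500 + 0.2 × (-80860) + 0.4 × 400 = 25800 − 16172 + 160 = 9788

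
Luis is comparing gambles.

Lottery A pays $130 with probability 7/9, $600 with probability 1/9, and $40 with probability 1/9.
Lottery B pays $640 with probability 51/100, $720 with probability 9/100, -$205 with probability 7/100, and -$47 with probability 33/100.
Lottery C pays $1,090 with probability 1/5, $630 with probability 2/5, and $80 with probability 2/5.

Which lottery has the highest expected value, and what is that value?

Lottery C ($502)

Lottery A = 7/9 × 130 + 1/9 × 600 + 1/9 × 40 = 101.1111 + 66.6667 + 4.4444 = 172.2222
Lottery B = 51/100 × 640 + 9/100 × 720 + 7/100 × (-205) + 33/100 × (-47) = 326.4 + 64.8 − 14.35 − 15.51 = 361.34
Lottery C = 1/5 × 1090 + 2/5 × 630 + 2/5 × 80 = 218 + 252 + 32 = 502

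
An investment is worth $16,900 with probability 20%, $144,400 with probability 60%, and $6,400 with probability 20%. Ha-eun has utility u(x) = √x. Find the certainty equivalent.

$72,900

E[u] = 0.2·√16900 + 0.6·√144400 + 0.2·√6400 = 0.2·130 + 0.6·380 + 0.2·80 = 270
CE = (270)² = 72900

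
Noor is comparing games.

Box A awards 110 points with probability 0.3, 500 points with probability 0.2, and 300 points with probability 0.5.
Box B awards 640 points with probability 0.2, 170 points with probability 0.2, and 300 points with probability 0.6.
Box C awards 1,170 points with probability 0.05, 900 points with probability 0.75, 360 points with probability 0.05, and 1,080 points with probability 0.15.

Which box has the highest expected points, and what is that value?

Box C (913.5 points)

Box A = 0.3 × 110 + 0.2 × 500 + 0.5 × 300 = 33 + 100 + 150 = 283
Box B = 0.2 × 640 + 0.2 × 170 + 0.6 × 300 = 128 + 34 + 180 = 342
Box C = 0.05 × 1170 + 0.75 × 900 + 0.05 × 360 + 0.15 × 1080 = 58.5 + 675 + 18 + 162 = 913.5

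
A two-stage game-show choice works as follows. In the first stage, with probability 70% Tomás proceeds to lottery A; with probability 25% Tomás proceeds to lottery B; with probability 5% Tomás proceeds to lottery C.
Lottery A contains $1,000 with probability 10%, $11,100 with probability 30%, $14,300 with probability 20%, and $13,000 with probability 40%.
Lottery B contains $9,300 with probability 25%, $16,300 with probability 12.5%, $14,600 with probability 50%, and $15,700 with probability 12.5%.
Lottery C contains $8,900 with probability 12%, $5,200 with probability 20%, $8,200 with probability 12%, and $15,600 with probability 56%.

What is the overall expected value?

$12,040.65

EV(A) = 0.1 × 1000 + 0.3 × 11100 + 0.2 × 14300 + 0.4 × 13000 = 100 + 3330 + 2860 + 5200 = 11490
EV(B) = 0.25 × 9300 + 0.125 × 16300 + 0.5 × 14600 + 0.125 × 15700 = 2325 + 2037.5 + 7300 + 1962.5 = 13625
EV(C) = 0.12 × 8900 + 0.2 × 5200 + 0.12 × 8200 + 0.56 × 15600 = 1068 + 1040 + 984 + 8736 = 11828
Overall = 0.7 × 11490 + 0.25 × 13625 + 0.05 × 11828 = 8043 + 3406.25 + 591.4 = 12040.65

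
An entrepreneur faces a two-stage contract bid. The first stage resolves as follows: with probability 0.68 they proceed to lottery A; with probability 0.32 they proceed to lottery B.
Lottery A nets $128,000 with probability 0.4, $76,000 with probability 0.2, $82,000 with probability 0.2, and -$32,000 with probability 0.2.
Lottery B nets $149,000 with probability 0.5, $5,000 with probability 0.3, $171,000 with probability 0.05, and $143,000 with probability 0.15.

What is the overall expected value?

$85,872

EV(A) = 0.4 × 128000 + 0.2 × 76000 + 0.2 × 82000 + 0.2 × (-32000) = 51200 + 15200 + 16400 − 6400 = 76400
EV(B) = 0.5 × 149000 + 0.3 × 5000 + 0.05 × 171000 + 0.15 × 143000 = 74500 + 1500 + 8550 + 21450 = 106000
Overall = 0.68 × 76400 + 0.32 × 106000 = 51952 + 33920 = 85872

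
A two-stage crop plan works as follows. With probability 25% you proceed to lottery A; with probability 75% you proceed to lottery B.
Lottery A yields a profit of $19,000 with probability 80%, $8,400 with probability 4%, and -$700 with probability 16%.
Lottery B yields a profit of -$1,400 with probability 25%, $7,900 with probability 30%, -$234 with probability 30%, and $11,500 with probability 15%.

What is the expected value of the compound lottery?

$6,612.10

EV(A) = 0.8 × 19000 + 0.04 × 8400 + 0.16 × (-700) = 15200 + 336 − 112 = 15424
EV(B) = 0.25 × (-1400) + 0.3 × 7900 + 0.3 × (-234) + 0.15 × 11500 = -350 + 2370 − 70.2 + 1725 = 3674.8
Overall = 0.25 × 15424 + 0.75 × 3674.8 = 3856 + 2756.1 = 6612.1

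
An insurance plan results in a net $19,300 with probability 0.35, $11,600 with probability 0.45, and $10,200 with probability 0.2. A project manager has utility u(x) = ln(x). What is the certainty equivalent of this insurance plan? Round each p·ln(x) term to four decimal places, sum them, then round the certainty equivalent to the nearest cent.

$13,510.20

E[u] = 0.35·ln(19300) + 0.45·ln(11600) + 0.2·ln(10200) = 3.4538 + 4.2114 + 1.8460 = 9.5112
CE = e^9.5112 ≈ 13510.20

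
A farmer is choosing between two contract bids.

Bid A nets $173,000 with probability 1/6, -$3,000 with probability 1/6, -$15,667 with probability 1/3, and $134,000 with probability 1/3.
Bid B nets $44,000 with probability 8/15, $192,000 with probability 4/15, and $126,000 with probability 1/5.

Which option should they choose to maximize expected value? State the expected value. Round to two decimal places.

Bid A = 1/6 × 173000 + 1/6 × (-3000) + 1/3 × (-15667) + 1/3 × 134000 = 28833.3333 − 500 − 5222.3333 + 44666.6667 = 67777.6667
Bid B = 8/15 × 44000 + 4/15 × 192000 + 1/5 × 126000 = 23466.6667 + 51200 + 25200 = 99866.6667

Bid B ($99,866.67)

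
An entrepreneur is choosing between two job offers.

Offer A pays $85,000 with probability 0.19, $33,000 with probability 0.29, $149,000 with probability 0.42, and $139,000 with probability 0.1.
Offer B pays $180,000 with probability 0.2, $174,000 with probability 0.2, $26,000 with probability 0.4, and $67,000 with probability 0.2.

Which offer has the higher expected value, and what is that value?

Offer A = 0.19 × 85000 + 0.29 × 33000 + 0.42 × 149000 + 0.1 × 139000 = 16150 + 9570 + 62580 + 13900 = 102200
Offer B = 0.2 × 180000 + 0.2 × 174000 + 0.4 × 26000 + 0.2 × 67000 = 36000 + 34800 + 10400 + 13400 = 94600

Offer A ($102,200)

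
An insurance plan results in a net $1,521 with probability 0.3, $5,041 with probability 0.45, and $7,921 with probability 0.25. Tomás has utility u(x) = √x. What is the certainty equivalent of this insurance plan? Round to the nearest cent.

$4,342.81

E[u] = 0.3·√1521 + 0.45·√5041 + 0.25·√7921 = 0.3·39 + 0.45·71 + 0.25·89 = 65.9
CE = (65.9)² = 4342.81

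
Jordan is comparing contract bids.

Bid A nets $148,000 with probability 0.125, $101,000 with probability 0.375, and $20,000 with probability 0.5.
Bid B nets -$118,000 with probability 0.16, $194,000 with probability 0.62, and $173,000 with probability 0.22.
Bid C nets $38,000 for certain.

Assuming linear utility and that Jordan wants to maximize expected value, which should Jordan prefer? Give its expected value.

Bid A = 0.125 × 148000 + 0.375 × 101000 + 0.5 × 20000 = 18500 + 37875 + 10000 = 66375
Bid B = 0.16 × (-118000) + 0.62 × 194000 + 0.22 × 173000 = -18880 + 120280 + 38060 = 139460
Bid C: 38000 (certain)

Bid B ($139,460)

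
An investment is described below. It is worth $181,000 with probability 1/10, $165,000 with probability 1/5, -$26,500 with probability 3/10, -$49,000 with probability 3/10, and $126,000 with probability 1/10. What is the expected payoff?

EV = 1/10 × 181000 + 1/5 × 165000 + 3/10 × (-26500) + 3/10 × (-49000) + 1/10 × 126000 = 18100 + 33000 − 7950 − 14700 + 12600 = 41050

$41,050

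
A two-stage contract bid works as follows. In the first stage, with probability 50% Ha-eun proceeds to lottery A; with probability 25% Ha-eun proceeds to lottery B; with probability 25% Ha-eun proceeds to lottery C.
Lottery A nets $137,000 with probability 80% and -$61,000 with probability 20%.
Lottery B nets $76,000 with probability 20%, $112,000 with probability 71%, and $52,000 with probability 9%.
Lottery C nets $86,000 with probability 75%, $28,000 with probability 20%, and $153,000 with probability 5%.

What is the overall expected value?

EV(A) = 0.8 × 137000 + 0.2 × (-61000) = 109600 − 12200 = 97400
EV(B) = 0.2 × 76000 + 0.71 × 112000 + 0.09 × 52000 = 15200 + 79520 + 4680 = 99400
EV(C) = 0.75 × 86000 + 0.2 × 28000 + 0.05 × 153000 = 64500 + 5600 + 7650 = 77750
Overall = 0.5 × 97400 + 0.25 × 99400 + 0.25 × 77750 = 48700 + 24850 + 19437.5 = 92987.5

$92,987.50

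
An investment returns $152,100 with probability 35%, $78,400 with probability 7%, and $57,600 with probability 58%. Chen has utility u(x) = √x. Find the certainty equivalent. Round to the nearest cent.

$87,202.09

E[u] = 0.35·√152100 + 0.07·√78400 + 0.58·√57600 = 0.35·390 + 0.07·280 + 0.58·240 = 295.3
CE = (295.3)² = 87202.09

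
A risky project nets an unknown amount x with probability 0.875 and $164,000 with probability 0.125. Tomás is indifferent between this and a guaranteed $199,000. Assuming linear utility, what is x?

x = $204,000

0.875·x + 0.125·164000 = 199000
0.875·x = 199000 − 20500 = 178500
x = 178500 / 0.875 = 204000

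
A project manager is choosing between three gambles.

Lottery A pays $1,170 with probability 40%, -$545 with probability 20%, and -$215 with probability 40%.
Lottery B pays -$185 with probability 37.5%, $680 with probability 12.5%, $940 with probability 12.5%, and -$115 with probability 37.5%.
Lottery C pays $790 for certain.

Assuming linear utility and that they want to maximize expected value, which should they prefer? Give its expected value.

Lottery A = 0.4 × 1170 + 0.2 × (-545) + 0.4 × (-215) = 468 − 109 − 86 = 273
Lottery B = 0.375 × (-185) + 0.125 × 680 + 0.125 × 940 + 0.375 × (-115) = -69.375 + 85 + 117.5 − 43.125 = 90
Lottery C: 790 (certain)

Lottery C ($790)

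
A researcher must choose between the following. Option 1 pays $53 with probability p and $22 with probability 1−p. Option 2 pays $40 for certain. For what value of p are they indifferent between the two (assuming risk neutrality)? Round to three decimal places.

p = 0.581

p·53 + (1−p)·22 = 40
31p + 22 = 40
p = (40 − 22) / 31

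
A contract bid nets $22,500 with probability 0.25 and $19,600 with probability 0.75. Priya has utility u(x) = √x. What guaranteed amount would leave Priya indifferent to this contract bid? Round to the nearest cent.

$20,306.25

E[u] = 0.25·√22500 + 0.75·√19600 = 0.25·150 + 0.75·140 = 142.5
CE = (142.5)² = 20306.25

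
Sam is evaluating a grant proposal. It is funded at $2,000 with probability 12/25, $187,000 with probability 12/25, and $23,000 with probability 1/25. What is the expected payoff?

$91,640

EV = 12/25 × 2000 + 12/25 × 187000 + 1/25 × 23000 = 960 + 89760 + 920 = 91640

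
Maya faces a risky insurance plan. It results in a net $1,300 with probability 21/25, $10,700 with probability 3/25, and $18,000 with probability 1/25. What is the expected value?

$3,096

EV = 21/25 × 1300 + 3/25 × 10700 + 1/25 × 18000 = 1092 + 1284 + 720 = 3096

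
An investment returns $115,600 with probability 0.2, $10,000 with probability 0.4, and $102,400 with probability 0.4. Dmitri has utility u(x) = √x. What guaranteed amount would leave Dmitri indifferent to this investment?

$55,696

E[u] = 0.2·√115600 + 0.4·√10000 + 0.4·√102400 = 0.2·340 + 0.4·100 + 0.4·320 = 236
CE = (236)² = 55696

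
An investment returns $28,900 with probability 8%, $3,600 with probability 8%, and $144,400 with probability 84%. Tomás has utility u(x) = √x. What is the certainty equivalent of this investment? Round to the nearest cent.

E[u] = 0.08·√28900 + 0.08·√3600 + 0.84·√144400 = 0.08·170 + 0.08·60 + 0.84·380 = 337.6
CE = (337.6)² = 113973.76

$113,973.76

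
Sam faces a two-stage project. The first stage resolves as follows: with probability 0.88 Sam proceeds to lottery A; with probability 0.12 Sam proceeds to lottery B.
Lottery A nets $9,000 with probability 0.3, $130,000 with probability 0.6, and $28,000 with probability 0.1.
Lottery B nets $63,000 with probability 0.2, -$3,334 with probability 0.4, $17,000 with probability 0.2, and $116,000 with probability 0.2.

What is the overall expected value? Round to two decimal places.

EV(A) = 0.3 × 9000 + 0.6 × 130000 + 0.1 × 28000 = 2700 + 78000 + 2800 = 83500
EV(B) = 0.2 × 63000 + 0.4 × (-3334) + 0.2 × 17000 + 0.2 × 116000 = 12600 − 1333.6 + 3400 + 23200 = 37866.4
Overall = 0.88 × 83500 + 0.12 × 37866.4 = 73480 + 4543.968 = 78023.968

$78,023.97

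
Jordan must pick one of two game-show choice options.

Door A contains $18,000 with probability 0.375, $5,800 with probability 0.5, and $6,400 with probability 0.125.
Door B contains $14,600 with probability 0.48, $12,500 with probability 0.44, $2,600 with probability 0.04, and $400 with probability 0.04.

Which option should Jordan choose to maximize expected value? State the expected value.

Door B ($12,628)

Door A = 0.375 × 18000 + 0.5 × 5800 + 0.125 × 6400 = 6750 + 2900 + 800 = 10450
Door B = 0.48 × 14600 + 0.44 × 12500 + 0.04 × 2600 + 0.04 × 400 = 7008 + 5500 + 104 + 16 = 12628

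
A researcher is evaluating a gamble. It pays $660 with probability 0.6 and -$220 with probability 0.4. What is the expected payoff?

$308

EV = 0.6 × 660 + 0.4 × (-220) = 396 − 88 = 308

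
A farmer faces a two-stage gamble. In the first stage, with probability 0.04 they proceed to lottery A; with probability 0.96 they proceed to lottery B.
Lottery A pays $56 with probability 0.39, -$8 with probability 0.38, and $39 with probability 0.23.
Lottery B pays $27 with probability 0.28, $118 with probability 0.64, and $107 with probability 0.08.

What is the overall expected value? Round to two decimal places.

$89.09

EV(A) = 0.39 × 56 + 0.38 × (-8) + 0.23 × 39 = 21.84 − 3.04 + 8.97 = 27.77
EV(B) = 0.28 × 27 + 0.64 × 118 + 0.08 × 107 = 7.56 + 75.52 + 8.56 = 91.64
Overall = 0.04 × 27.77 + 0.96 × 91.64 = 1.1108 + 87.9744 = 89.0852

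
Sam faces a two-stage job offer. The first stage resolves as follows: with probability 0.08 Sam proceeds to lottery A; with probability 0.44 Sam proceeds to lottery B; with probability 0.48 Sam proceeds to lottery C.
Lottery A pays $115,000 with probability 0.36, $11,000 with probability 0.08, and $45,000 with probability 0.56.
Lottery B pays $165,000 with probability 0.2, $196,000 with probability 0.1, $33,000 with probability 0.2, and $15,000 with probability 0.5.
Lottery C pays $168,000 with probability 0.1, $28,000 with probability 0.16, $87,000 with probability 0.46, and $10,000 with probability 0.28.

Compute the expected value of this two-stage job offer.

$65,514.40

EV(A) = 0.36 × 115000 + 0.08 × 11000 + 0.56 × 45000 = 41400 + 880 + 25200 = 67480
EV(B) = 0.2 × 165000 + 0.1 × 196000 + 0.2 × 33000 + 0.5 × 15000 = 33000 + 19600 + 6600 + 7500 = 66700
EV(C) = 0.1 × 168000 + 0.16 × 28000 + 0.46 × 87000 + 0.28 × 10000 = 16800 + 4480 + 40020 + 2800 = 64100
Overall = 0.08 × 67480 + 0.44 × 66700 + 0.48 × 64100 = 5398.4 + 29348 + 30768 = 65514.4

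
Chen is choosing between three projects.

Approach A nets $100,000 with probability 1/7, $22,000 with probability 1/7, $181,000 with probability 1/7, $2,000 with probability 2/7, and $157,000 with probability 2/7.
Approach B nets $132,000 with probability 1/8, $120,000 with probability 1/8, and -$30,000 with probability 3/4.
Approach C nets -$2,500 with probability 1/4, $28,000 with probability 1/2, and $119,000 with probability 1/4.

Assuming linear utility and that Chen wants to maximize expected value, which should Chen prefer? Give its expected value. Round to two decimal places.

Approach A = 1/7 × 100000 + 1/7 × 22000 + 1/7 × 181000 + 2/7 × 2000 + 2/7 × 157000 = 14285.7143 + 3142.8571 + 25857.1429 + 571.4286 + 44857.1429 = 88714.2857
Approach B = 1/8 × 132000 + 1/8 × 120000 + 3/4 × (-30000) = 16500 + 15000 − 22500 = 9000
Approach C = 1/4 × (-2500) + 1/2 × 28000 + 1/4 × 119000 = -625 + 14000 + 29750 = 43125

Approach A ($88,714.29)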